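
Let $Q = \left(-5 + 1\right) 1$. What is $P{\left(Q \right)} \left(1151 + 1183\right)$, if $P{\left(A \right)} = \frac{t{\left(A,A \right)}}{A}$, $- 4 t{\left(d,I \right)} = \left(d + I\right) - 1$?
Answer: $- \frac{10503}{8} \approx -1312.9$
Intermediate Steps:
$Q = -4$ ($Q = \left(-4\right) 1 = -4$)
$t{\left(d,I \right)} = \frac{1}{4} - \frac{I}{4} - \frac{d}{4}$ ($t{\left(d,I \right)} = - \frac{\left(d + I\right) - 1}{4} = - \frac{\left(I + d\right) - 1}{4} = - \frac{-1 + I + d}{4} = \frac{1}{4} - \frac{I}{4} - \frac{d}{4}$)
$P{\left(A \right)} = \frac{\frac{1}{4} - \frac{A}{2}}{A}$ ($P{\left(A \right)} = \frac{\frac{1}{4} - \frac{A}{4} - \frac{A}{4}}{A} = \frac{\frac{1}{4} - \frac{A}{2}}{A}$)
$P{\left(Q \right)} \left(1151 + 1183\right) = \frac{1 - -8}{4 \left(-4\right)} \left(1151 + 1183\right) = \frac{1}{4} \left(- \frac{1}{4}\right) \left(1 + 8\right) 2334 = \frac{1}{4} \left(- \frac{1}{4}\right) 9 \cdot 2334 = \left(- \frac{9}{16}\right) 2334 = - \frac{10503}{8}$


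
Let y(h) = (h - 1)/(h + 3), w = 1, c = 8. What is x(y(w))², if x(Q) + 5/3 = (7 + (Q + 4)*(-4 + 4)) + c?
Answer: 1600/9 ≈ 177.78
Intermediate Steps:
y(h) = (-1 + h)/(3 + h)
x(Q) = 40/3 (x(Q) = -5/3 + ((7 + (Q + 4)*(-4 + 4)) + 8) = -5/3 + ((7 + (4 + Q)*0) + 8) = -5/3 + ((7 + 0) + 8) = -5/3 + (7 + 8) = -5/3 + 15 = 40/3)
x(y(w))² = (40/3)² = 1600/9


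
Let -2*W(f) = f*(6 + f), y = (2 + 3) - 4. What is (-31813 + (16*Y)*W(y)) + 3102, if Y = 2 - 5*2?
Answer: -28263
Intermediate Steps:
Y = -8 (Y = 2 - 10 = -8)
y = 1 (y = 5 - 4 = 1)
W(f) = -f*(6 + f)/2
(-31813 + (16*Y)*W(y)) + 3102 = (-31813 + (16*(-8))*(-½*1*(6 + 1))) + 3102 = (-31813 - (-64)*7) + 3102 = (-31813 - 128*(-7/2)) + 3102 = (-31813 + 448) + 3102 = -31365 + 3102 = -28263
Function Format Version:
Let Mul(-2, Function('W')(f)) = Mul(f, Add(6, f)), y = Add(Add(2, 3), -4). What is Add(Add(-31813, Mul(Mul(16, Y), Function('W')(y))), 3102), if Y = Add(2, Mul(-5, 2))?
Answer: -28263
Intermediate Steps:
Y = -8 (Y = Add(2, -10) = -8)
y = 1 (y = Add(5, -4) = 1)
Function('W')(f) = Mul(Rational(-1, 2), f, Add(6, f)) (Function('W')(f) = Mul(Rational(-1, 2), Mul(f, Add(6, f))) = Mul(Rational(-1, 2), f, Add(6, f)))
Add(Add(-31813, Mul(Mul(16, Y), Function('W')(y))), 3102) = Add(Add(-31813, Mul(Mul(16, -8), Mul(Rational(-1, 2), 1, Add(6, 1)))), 3102) = Add(Add(-31813, Mul(-128, Mul(Rational(-1, 2), 1, 7))), 3102) = Add(Add(-31813, Mul(-128, Rational(-7, 2))), 3102) = Add(Add(-31813, 448), 3102) = Add(-31365, 3102) = -28263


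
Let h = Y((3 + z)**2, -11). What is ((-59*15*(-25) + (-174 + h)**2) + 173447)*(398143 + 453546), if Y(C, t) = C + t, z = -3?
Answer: 195715577133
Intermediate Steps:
h = -11 (h = (3 - 3)**2 - 11 = 0**2 - 11 = 0 - 11 = -11)
((-59*15*(-25) + (-174 + h)**2) + 173447)*(398143 + 453546) = ((-59*15*(-25) + (-174 - 11)**2) + 173447)*(398143 + 453546) = ((-885*(-25) + (-185)**2) + 173447)*851689 = ((22125 + 34225) + 173447)*851689 = (56350 + 173447)*851689 = 229797*851689 = 195715577133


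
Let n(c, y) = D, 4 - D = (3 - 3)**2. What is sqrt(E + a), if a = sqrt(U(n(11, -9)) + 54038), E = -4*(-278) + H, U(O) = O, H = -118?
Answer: sqrt(994 + sqrt(54042)) ≈ 35.021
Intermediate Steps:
D = 4 (D = 4 - (3 - 3)**2 = 4 - 1*0**2 = 4 - 1*0 = 4 + 0 = 4)
n(c, y) = 4
E = 994 (E = -4*(-278) - 118 = 1112 - 118 = 994)
a = sqrt(54042) (a = sqrt(4 + 54038) = sqrt(54042) ≈ 232.47)
sqrt(E + a) = sqrt(994 + sqrt(54042))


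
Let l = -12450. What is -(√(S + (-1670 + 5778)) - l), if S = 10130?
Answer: -12450 - 3*√1582 ≈ -12569.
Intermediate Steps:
-(√(S + (-1670 + 5778)) - l) = -(√(10130 + (-1670 + 5778)) - 1*(-12450)) = -(√(10130 + 4108) + 12450) = -(√14238 + 12450) = -(3*√1582 + 12450) = -(12450 + 3*√1582) = -12450 - 3*√1582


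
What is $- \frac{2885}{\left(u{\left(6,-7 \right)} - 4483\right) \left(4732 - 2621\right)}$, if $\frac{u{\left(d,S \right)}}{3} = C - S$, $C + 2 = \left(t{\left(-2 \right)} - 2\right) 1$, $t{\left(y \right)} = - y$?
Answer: $\frac{2885}{9431948} \approx 0.00030588$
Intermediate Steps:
$C = -2$ ($C = -2 + \left(\left(-1\right) \left(-2\right) - 2\right) 1 = -2 + \left(2 - 2\right) 1 = -2 + 0 \cdot 1 = -2 + 0 = -2$)
$u{\left(d,S \right)} = -6 - 3 S$ ($u{\left(d,S \right)} = 3 \left(-2 - S\right) = -6 - 3 S$)
$- \frac{2885}{\left(u{\left(6,-7 \right)} - 4483\right) \left(4732 - 2621\right)} = - \frac{2885}{\left(\left(-6 - -21\right) - 4483\right) \left(4732 - 2621\right)} = - \frac{2885}{\left(\left(-6 + 21\right) - 4483\right) 2111} = - \frac{2885}{\left(15 - 4483\right) 2111} = - \frac{2885}{\left(-4468\right) 2111} = - \frac{2885}{-9431948} = \left(-2885\right) \left(- \frac{1}{9431948}\right) = \frac{2885}{9431948}$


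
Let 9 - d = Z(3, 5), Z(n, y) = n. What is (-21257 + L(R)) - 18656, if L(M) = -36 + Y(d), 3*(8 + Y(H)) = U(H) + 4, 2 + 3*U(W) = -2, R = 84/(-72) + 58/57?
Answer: -359605/9 ≈ -39956.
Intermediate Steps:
R = -17/114 (R = 84*(-1/72) + 58*(1/57) = -7/6 + 58/57 = -17/114 ≈ -0.14912)
U(W) = -4/3 (U(W) = -⅔ + (⅓)*(-2) = -⅔ - ⅔ = -4/3)
d = 6 (d = 9 - 1*3 = 9 - 3 = 6)
Y(H) = -64/9 (Y(H) = -8 + (-4/3 + 4)/3 = -8 + (⅓)*(8/3) = -8 + 8/9 = -64/9)
L(M) = -388/9 (L(M) = -36 - 64/9 = -388/9)
(-21257 + L(R)) - 18656 = (-21257 - 388/9) - 18656 = -191701/9 - 18656 = -359605/9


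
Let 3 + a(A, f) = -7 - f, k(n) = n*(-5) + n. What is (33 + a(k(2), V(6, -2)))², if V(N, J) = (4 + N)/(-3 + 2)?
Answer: 1089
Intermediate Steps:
k(n) = -4*n (k(n) = -5*n + n = -4*n)
V(N, J) = -4 - N (V(N, J) = (4 + N)/(-1) = (4 + N)*(-1) = -4 - N)
a(A, f) = -10 - f (a(A, f) = -3 + (-7 - f) = -10 - f)
(33 + a(k(2), V(6, -2)))² = (33 + (-10 - (-4 - 1*6)))² = (33 + (-10 - (-4 - 6)))² = (33 + (-10 - 1*(-10)))² = (33 + (-10 + 10))² = (33 + 0)² = 33² = 1089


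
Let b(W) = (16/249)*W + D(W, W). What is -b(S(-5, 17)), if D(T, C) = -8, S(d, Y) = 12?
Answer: 600/83 ≈ 7.2289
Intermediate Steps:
b(W) = -8 + 16*W/249 (b(W) = (16/249)*W - 8 = (16*(1/249))*W - 8 = 16*W/249 - 8 = -8 + 16*W/249)
-b(S(-5, 17)) = -(-8 + (16/249)*12) = -(-8 + 64/83) = -1*(-600/83) = 600/83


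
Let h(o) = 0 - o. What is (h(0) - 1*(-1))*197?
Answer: 197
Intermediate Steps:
h(o) = -o
(h(0) - 1*(-1))*197 = (-1*0 - 1*(-1))*197 = (0 + 1)*197 = 1*197 = 197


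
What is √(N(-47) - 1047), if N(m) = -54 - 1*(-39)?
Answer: 3*I*√118 ≈ 32.588*I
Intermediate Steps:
N(m) = -15 (N(m) = -54 + 39 = -15)
√(N(-47) - 1047) = √(-15 - 1047) = √(-1062) = 3*I*√118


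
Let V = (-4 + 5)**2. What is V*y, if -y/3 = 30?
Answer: -90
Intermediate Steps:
V = 1 (V = 1**2 = 1)
y = -90 (y = -3*30 = -90)
V*y = 1*(-90) = -90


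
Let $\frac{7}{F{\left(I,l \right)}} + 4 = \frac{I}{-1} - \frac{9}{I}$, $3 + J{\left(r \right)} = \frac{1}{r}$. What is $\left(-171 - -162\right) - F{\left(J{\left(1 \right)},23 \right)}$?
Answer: $- \frac{59}{5} \approx -11.8$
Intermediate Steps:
$J{\left(r \right)} = -3 + \frac{1}{r}$
$F{\left(I,l \right)} = \frac{7}{-4 - I - \frac{9}{I}}$ ($F{\left(I,l \right)} = \frac{7}{-4 + \left(\frac{I}{-1} - \frac{9}{I}\right)} = \frac{7}{-4 + \left(I \left(-1\right) - \frac{9}{I}\right)} = \frac{7}{-4 - \left(I + \frac{9}{I}\right)} = \frac{7}{-4 - I - \frac{9}{I}}$)
$\left(-171 - -162\right) - F{\left(J{\left(1 \right)},23 \right)} = \left(-171 - -162\right) - - \frac{7 \left(-3 + 1^{-1}\right)}{9 + \left(-3 + 1^{-1}\right)^{2} + 4 \left(-3 + 1^{-1}\right)} = \left(-171 + 162\right) - - \frac{7 \left(-3 + 1\right)}{9 + \left(-3 + 1\right)^{2} + 4 \left(-3 + 1\right)} = -9 - \left(-7\right) \left(-2\right) \frac{1}{9 + \left(-2\right)^{2} + 4 \left(-2\right)} = -9 - \left(-7\right) \left(-2\right) \frac{1}{9 + 4 - 8} = -9 - \left(-7\right) \left(-2\right) \frac{1}{5} = -9 - \frac{14}{5} = - \frac{59}{5}$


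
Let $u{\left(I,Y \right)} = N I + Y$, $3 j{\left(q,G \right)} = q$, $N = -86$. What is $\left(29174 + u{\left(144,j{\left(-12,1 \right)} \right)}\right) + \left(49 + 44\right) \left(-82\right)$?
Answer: $9160$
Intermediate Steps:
$j{\left(q,G \right)} = \frac{q}{3}$
$u{\left(I,Y \right)} = Y - 86 I$ ($u{\left(I,Y \right)} = - 86 I + Y = Y - 86 I$)
$\left(29174 + u{\left(144,j{\left(-12,1 \right)} \right)}\right) + \left(49 + 44\right) \left(-82\right) = \left(29174 + \left(\frac{1}{3} \left(-12\right) - 12384\right)\right) + \left(49 + 44\right) \left(-82\right) = \left(29174 - 12388\right) + 93 \left(-82\right) = \left(29174 - 12388\right) - 7626 = 16786 - 7626 = 9160$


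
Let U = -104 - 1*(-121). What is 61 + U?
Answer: 78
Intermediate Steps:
U = 17 (U = -104 + 121 = 17)
61 + U = 61 + 17 = 78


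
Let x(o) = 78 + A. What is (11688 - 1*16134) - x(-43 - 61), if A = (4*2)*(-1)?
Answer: -4516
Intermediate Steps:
A = -8 (A = 8*(-1) = -8)
x(o) = 70 (x(o) = 78 - 8 = 70)
(11688 - 1*16134) - x(-43 - 61) = (11688 - 1*16134) - 1*70 = (11688 - 16134) - 70 = -4446 - 70 = -4516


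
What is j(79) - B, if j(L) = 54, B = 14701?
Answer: -14647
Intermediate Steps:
j(79) - B = 54 - 1*14701 = 54 - 14701 = -14647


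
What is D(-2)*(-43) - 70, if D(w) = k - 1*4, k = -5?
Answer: 317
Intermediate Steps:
D(w) = -9 (D(w) = -5 - 1*4 = -5 - 4 = -9)
D(-2)*(-43) - 70 = -9*(-43) - 70 = 387 - 70 = 317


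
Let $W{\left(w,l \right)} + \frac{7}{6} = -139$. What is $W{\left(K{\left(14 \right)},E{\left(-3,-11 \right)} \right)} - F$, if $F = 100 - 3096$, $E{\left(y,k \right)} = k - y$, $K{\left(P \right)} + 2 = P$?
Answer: $\frac{17135}{6} \approx 2855.8$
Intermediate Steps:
$K{\left(P \right)} = -2 + P$
$W{\left(w,l \right)} = - \frac{841}{6}$ ($W{\left(w,l \right)} = - \frac{7}{6} - 139 = - \frac{841}{6}$)
$F = -2996$ ($F = 100 - 3096 = -2996$)
$W{\left(K{\left(14 \right)},E{\left(-3,-11 \right)} \right)} - F = - \frac{841}{6} - -2996 = - \frac{841}{6} + 2996 = \frac{17135}{6}$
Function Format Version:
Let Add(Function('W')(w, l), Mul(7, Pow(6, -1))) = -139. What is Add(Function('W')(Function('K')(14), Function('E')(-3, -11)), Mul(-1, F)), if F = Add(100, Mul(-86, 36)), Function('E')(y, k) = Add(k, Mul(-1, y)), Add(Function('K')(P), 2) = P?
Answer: Rational(17135, 6) ≈ 2855.8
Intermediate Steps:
Function('K')(P) = Add(-2, P)
Function('W')(w, l) = Rational(-841, 6) (Function('W')(w, l) = Add(Rational(-7, 6), -139) = Rational(-841, 6))
F = -2996 (F = Add(100, -3096) = -2996)
Add(Function('W')(Function('K')(14), Function('E')(-3, -11)), Mul(-1, F)) = Add(Rational(-841, 6), Mul(-1, -2996)) = Add(Rational(-841, 6), 2996) = Rational(17135, 6)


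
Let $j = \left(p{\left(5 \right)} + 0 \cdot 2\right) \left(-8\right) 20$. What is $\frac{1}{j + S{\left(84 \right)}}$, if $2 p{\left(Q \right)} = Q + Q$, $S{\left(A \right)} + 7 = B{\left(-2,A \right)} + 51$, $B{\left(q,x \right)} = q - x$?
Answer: $- \frac{1}{842} \approx -0.0011876$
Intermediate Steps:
$S{\left(A \right)} = 42 - A$ ($S{\left(A \right)} = -7 + \left(\left(-2 - A\right) + 51\right) = -7 - \left(-49 + A\right) = 42 - A$)
$p{\left(Q \right)} = Q$ ($p{\left(Q \right)} = \frac{Q + Q}{2} = \frac{2 Q}{2} = Q$)
$j = -800$ ($j = \left(5 + 0 \cdot 2\right) \left(-8\right) 20 = \left(5 + 0\right) \left(-8\right) 20 = 5 \left(-8\right) 20 = \left(-40\right) 20 = -800$)
$\frac{1}{j + S{\left(84 \right)}} = \frac{1}{-800 + \left(42 - 84\right)} = \frac{1}{-800 - 42} = \frac{1}{-842} = - \frac{1}{842}$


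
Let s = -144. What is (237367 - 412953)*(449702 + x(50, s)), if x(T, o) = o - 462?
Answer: -78854970256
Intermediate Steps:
x(T, o) = -462 + o
(237367 - 412953)*(449702 + x(50, s)) = (237367 - 412953)*(449702 + (-462 - 144)) = -175586*(449702 - 606) = -175586*449096 = -78854970256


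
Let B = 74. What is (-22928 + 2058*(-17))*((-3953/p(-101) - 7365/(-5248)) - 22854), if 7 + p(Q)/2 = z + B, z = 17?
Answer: 73004423233195/55104 ≈ 1.3248e+9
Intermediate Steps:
p(Q) = 168 (p(Q) = -14 + 2*(17 + 74) = -14 + 2*91 = -14 + 182 = 168)
(-22928 + 2058*(-17))*((-3953/p(-101) - 7365/(-5248)) - 22854) = (-22928 + 2058*(-17))*((-3953/168 - 7365/(-5248)) - 22854) = (-22928 - 34986)*((-3953*1/168 - 7365*(-1/5248)) - 22854) = -57914*((-3953/168 + 7365/5248) - 22854) = -57914*(-2438503/110208 - 22854) = -57914*(-2521132135/110208) = 73004423233195/55104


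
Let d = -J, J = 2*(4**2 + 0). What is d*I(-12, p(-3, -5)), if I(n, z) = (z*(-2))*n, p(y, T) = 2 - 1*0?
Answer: -1536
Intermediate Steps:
p(y, T) = 2 (p(y, T) = 2 + 0 = 2)
I(n, z) = -2*n*z (I(n, z) = (-2*z)*n = -2*n*z)
J = 32 (J = 2*(16 + 0) = 2*16 = 32)
d = -32 (d = -1*32 = -32)
d*I(-12, p(-3, -5)) = -(-64)*(-12)*2 = -32*48 = -1536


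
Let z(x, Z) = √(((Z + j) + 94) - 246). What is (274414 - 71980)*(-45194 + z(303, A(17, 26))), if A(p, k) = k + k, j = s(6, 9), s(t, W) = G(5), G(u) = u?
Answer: -9148802196 + 202434*I*√95 ≈ -9.1488e+9 + 1.9731e+6*I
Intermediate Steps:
s(t, W) = 5
j = 5
A(p, k) = 2*k
z(x, Z) = √(-147 + Z) (z(x, Z) = √(((Z + 5) + 94) - 246) = √(((5 + Z) + 94) - 246) = √((99 + Z) - 246) = √(-147 + Z))
(274414 - 71980)*(-45194 + z(303, A(17, 26))) = (274414 - 71980)*(-45194 + √(-147 + 2*26)) = 202434*(-45194 + √(-147 + 52)) = 202434*(-45194 + √(-95)) = 202434*(-45194 + I*√95) = -9148802196 + 202434*I*√95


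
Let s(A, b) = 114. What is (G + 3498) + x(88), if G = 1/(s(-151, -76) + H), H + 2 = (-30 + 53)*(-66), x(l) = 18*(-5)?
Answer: 4791647/1406 ≈ 3408.0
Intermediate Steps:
x(l) = -90
H = -1520 (H = -2 + (-30 + 53)*(-66) = -2 + 23*(-66) = -2 - 1518 = -1520)
G = -1/1406 (G = 1/(114 - 1520) = 1/(-1406) = -1/1406 ≈ -0.00071124)
(G + 3498) + x(88) = (-1/1406 + 3498) - 90 = 4918187/1406 - 90 = 4791647/1406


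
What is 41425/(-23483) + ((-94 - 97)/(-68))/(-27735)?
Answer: -78131206753/44288468340 ≈ -1.7641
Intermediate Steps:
41425/(-23483) + ((-94 - 97)/(-68))/(-27735) = 41425*(-1/23483) - 191*(-1/68)*(-1/27735) = -41425/23483 + (191/68)*(-1/27735) = -41425/23483 - 191/1885980 = -78131206753/44288468340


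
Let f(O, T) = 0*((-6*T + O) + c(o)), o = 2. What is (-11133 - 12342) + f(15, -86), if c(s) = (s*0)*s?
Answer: -23475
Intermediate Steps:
c(s) = 0 (c(s) = 0*s = 0)
f(O, T) = 0 (f(O, T) = 0*((-6*T + O) + 0) = 0*((O - 6*T) + 0) = 0*(O - 6*T) = 0)
(-11133 - 12342) + f(15, -86) = (-11133 - 12342) + 0 = -23475 + 0 = -23475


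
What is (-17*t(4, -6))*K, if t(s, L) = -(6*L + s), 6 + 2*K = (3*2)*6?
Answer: -8160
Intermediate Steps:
K = 15 (K = -3 + ((3*2)*6)/2 = -3 + (6*6)/2 = -3 + (½)*36 = -3 + 18 = 15)
t(s, L) = -s - 6*L (t(s, L) = -(s + 6*L) = -s - 6*L)
(-17*t(4, -6))*K = -17*(-1*4 - 6*(-6))*15 = -17*(-4 + 36)*15 = -17*32*15 = -544*15 = -8160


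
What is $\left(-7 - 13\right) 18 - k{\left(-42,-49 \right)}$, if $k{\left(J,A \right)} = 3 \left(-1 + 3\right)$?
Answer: $-366$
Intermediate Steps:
$k{\left(J,A \right)} = 6$ ($k{\left(J,A \right)} = 3 \cdot 2 = 6$)
$\left(-7 - 13\right) 18 - k{\left(-42,-49 \right)} = \left(-7 - 13\right) 18 - 6 = \left(-20\right) 18 - 6 = -360 - 6 = -366$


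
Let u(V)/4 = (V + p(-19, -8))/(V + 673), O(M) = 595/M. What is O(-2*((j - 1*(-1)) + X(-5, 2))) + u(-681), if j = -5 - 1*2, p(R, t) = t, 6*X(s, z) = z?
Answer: 397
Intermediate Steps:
X(s, z) = z/6
j = -7 (j = -5 - 2 = -7)
u(V) = 4*(-8 + V)/(673 + V) (u(V) = 4*((V - 8)/(V + 673)) = 4*((-8 + V)/(673 + V)) = 4*(-8 + V)/(673 + V))
O(-2*((j - 1*(-1)) + X(-5, 2))) + u(-681) = 595/((-2*((-7 - 1*(-1)) + (1/6)*2))) + 4*(-8 - 681)/(673 - 681) = 595/((-2*((-7 + 1) + 1/3))) + 4*(-689)/(-8) = 595/((-2*(-6 + 1/3))) + 4*(-1/8)*(-689) = 595/((-2*(-17/3))) + 689/2 = 595/(34/3) + 689/2 = 595*(3/34) + 689/2 = 105/2 + 689/2 = 397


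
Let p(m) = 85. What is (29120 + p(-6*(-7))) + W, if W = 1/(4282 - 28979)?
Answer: 721275884/24697 ≈ 29205.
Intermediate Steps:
W = -1/24697 (W = 1/(-24697) = -1/24697 ≈ -4.0491e-5)
(29120 + p(-6*(-7))) + W = (29120 + 85) - 1/24697 = 29205 - 1/24697 = 721275884/24697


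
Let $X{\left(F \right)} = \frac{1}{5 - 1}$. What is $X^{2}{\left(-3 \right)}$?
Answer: $\frac{1}{16} \approx 0.0625$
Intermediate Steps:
$X{\left(F \right)} = \frac{1}{4}$
$X^{2}{\left(-3 \right)} = \left(\frac{1}{4}\right)^{2} = \frac{1}{16}$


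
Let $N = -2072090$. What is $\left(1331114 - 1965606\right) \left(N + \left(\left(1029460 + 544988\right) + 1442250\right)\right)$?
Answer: $-599346219136$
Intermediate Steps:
$\left(1331114 - 1965606\right) \left(N + \left(\left(1029460 + 544988\right) + 1442250\right)\right) = \left(1331114 - 1965606\right) \left(-2072090 + \left(\left(1029460 + 544988\right) + 1442250\right)\right) = - 634492 \left(-2072090 + \left(1574448 + 1442250\right)\right) = - 634492 \left(-2072090 + 3016698\right) = \left(-634492\right) 944608 = -599346219136$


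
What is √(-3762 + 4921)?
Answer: √1159 ≈ 34.044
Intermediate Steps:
√(-3762 + 4921) = √1159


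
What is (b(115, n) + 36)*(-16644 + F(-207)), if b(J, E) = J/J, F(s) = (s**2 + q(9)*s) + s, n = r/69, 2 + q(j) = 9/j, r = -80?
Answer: 969585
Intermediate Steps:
q(j) = -2 + 9/j
n = -80/69 ≈ -1.1594
F(s) = s**2 (F(s) = (s**2 + (-2 + 9/9)*s) + s = (s**2 + (-2 + 9*(1/9))*s) + s = (s**2 + (-2 + 1)*s) + s = (s**2 - s) + s = s**2)
b(J, E) = 1
(b(115, n) + 36)*(-16644 + F(-207)) = (1 + 36)*(-16644 + (-207)**2) = 37*(-16644 + 42849) = 37*26205 = 969585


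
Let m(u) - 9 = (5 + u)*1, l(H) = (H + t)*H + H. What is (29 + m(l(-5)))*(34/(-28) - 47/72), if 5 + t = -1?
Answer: -29171/168 ≈ -173.64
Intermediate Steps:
t = -6 (t = -5 - 1 = -6)
l(H) = H + H*(-6 + H) (l(H) = (H - 6)*H + H = (-6 + H)*H + H = H*(-6 + H) + H = H + H*(-6 + H))
m(u) = 14 + u (m(u) = 9 + (5 + u)*1 = 9 + (5 + u) = 14 + u)
(29 + m(l(-5)))*(34/(-28) - 47/72) = (29 + (14 - 5*(-5 - 5)))*(34/(-28) - 47/72) = (29 + (14 - 5*(-10)))*(34*(-1/28) - 47*1/72) = (29 + (14 + 50))*(-17/14 - 47/72) = (29 + 64)*(-941/504) = 93*(-941/504) = -29171/168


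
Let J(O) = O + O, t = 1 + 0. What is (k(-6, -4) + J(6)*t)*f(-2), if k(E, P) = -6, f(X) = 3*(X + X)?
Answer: -72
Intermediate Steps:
f(X) = 6*X (f(X) = 3*(2*X) = 6*X)
t = 1
J(O) = 2*O
(k(-6, -4) + J(6)*t)*f(-2) = (-6 + (2*6)*1)*(6*(-2)) = (-6 + 12*1)*(-12) = (-6 + 12)*(-12) = 6*(-12) = -72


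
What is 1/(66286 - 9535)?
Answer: 1/56751 ≈ 1.7621e-5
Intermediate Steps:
1/(66286 - 9535) = 1/56751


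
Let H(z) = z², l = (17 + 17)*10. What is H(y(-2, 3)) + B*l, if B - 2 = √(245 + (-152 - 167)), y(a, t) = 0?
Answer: 680 + 340*I*√74 ≈ 680.0 + 2924.8*I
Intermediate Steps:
B = 2 + I*√74 (B = 2 + √(245 + (-152 - 167)) = 2 + √(245 - 319) = 2 + √(-74) = 2 + I*√74 ≈ 2.0 + 8.6023*I)
l = 340 (l = 34*10 = 340)
H(y(-2, 3)) + B*l = 0² + (2 + I*√74)*340 = 0 + (680 + 340*I*√74) = 680 + 340*I*√74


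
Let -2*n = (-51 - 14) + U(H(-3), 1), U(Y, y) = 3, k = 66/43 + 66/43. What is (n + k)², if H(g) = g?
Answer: 2146225/1849 ≈ 1160.8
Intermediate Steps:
k = 132/43 (k = 66*(1/43) + 66*(1/43) = 66/43 + 66/43 = 132/43 ≈ 3.0698)
n = 31 (n = -((-51 - 14) + 3)/2 = -(-65 + 3)/2 = -½*(-62) = 31)
(n + k)² = (31 + 132/43)² = (1465/43)² = 2146225/1849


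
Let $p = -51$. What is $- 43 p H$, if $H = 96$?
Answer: $210528$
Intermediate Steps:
$- 43 p H = \left(-43\right) \left(-51\right) 96 = 2193 \cdot 96 = 210528$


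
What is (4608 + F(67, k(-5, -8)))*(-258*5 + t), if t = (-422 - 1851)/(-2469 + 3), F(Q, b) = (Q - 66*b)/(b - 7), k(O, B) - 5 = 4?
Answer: -27621175363/4932 ≈ -5.6004e+6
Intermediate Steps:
k(O, B) = 9 (k(O, B) = 5 + 4 = 9)
F(Q, b) = (Q - 66*b)/(-7 + b)
t = 2273/2466 (t = -2273/(-2466) = -2273*(-1/2466) = 2273/2466 ≈ 0.92174)
(4608 + F(67, k(-5, -8)))*(-258*5 + t) = (4608 + (67 - 66*9)/(-7 + 9))*(-258*5 + 2273/2466) = (4608 + (67 - 594)/2)*(-1290 + 2273/2466) = (4608 + (1/2)*(-527))*(-3178867/2466) = (4608 - 527/2)*(-3178867/2466) = (8689/2)*(-3178867/2466) = -27621175363/4932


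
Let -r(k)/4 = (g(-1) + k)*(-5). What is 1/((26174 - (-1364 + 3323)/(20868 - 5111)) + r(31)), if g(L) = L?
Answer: 15757/421875959 ≈ 3.7350e-5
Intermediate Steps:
r(k) = -20 + 20*k (r(k) = -4*(-1 + k)*(-5) = -4*(5 - 5*k) = -20 + 20*k)
1/((26174 - (-1364 + 3323)/(20868 - 5111)) + r(31)) = 1/((26174 - (-1364 + 3323)/(20868 - 5111)) + (-20 + 20*31)) = 1/((26174 - 1959/15757) + (-20 + 620)) = 1/((26174 - 1959/15757) + 600) = 1/(412421759/15757 + 600) = 1/(421875959/15757) = 15757/421875959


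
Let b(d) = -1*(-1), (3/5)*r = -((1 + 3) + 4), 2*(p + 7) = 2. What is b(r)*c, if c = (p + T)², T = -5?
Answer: 121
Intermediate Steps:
p = -6 (p = -7 + (½)*2 = -7 + 1 = -6)
c = 121 (c = (-6 - 5)² = (-11)² = 121)
r = -40/3 (r = 5*(-((1 + 3) + 4))/3 = 5*(-(4 + 4))/3 = 5*(-1*8)/3 = (5/3)*(-8) = -40/3 ≈ -13.333)
b(d) = 1
b(r)*c = 1*121 = 121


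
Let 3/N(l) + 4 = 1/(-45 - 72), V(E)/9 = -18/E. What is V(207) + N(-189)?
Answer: -16515/10787 ≈ -1.5310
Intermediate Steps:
V(E) = -162/E (V(E) = 9*(-18/E) = -162/E)
N(l) = -351/469 (N(l) = 3/(-4 + 1/(-45 - 72)) = 3/(-4 + 1/(-117)) = 3/(-4 - 1/117) = 3/(-469/117) = 3*(-117/469) = -351/469)
V(207) + N(-189) = -162/207 - 351/469 = -162*1/207 - 351/469 = -18/23 - 351/469 = -16515/10787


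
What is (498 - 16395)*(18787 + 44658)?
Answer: -1008585165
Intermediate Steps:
(498 - 16395)*(18787 + 44658) = -15897*63445 = -1008585165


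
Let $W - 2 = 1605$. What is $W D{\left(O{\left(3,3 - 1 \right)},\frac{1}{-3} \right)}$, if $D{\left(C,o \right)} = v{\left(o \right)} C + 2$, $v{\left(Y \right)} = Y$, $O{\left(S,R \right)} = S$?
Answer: $1607$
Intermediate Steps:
$W = 1607$ ($W = 2 + 1605 = 1607$)
$D{\left(C,o \right)} = 2 + C o$ ($D{\left(C,o \right)} = o C + 2 = C o + 2 = 2 + C o$)
$W D{\left(O{\left(3,3 - 1 \right)},\frac{1}{-3} \right)} = 1607 \left(2 + \frac{3}{-3}\right) = 1607 \left(2 + 3 \left(- \frac{1}{3}\right)\right) = 1607 \left(2 - 1\right) = 1607 \cdot 1 = 1607$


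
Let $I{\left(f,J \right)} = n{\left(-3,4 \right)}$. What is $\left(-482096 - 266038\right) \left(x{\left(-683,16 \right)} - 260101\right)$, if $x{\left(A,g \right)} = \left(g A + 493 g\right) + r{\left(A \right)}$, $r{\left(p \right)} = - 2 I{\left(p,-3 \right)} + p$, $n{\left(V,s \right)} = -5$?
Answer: $197368223076$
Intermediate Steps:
$I{\left(f,J \right)} = -5$
$r{\left(p \right)} = 10 + p$ ($r{\left(p \right)} = \left(-2\right) \left(-5\right) + p = 10 + p$)
$x{\left(A,g \right)} = 10 + A + 493 g + A g$ ($x{\left(A,g \right)} = \left(g A + 493 g\right) + \left(10 + A\right) = \left(A g + 493 g\right) + \left(10 + A\right) = \left(493 g + A g\right) + \left(10 + A\right) = 10 + A + 493 g + A g$)
$\left(-482096 - 266038\right) \left(x{\left(-683,16 \right)} - 260101\right) = \left(-482096 - 266038\right) \left(\left(10 - 683 + 493 \cdot 16 - 10928\right) - 260101\right) = - 748134 \left(\left(10 - 683 + 7888 - 10928\right) - 260101\right) = - 748134 \left(-3713 - 260101\right) = \left(-748134\right) \left(-263814\right) = 197368223076$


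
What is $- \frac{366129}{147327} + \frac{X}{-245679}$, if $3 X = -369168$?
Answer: $- \frac{23940245093}{12065050011} \approx -1.9843$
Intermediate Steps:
$X = -123056$ ($X = \frac{1}{3} \left(-369168\right) = -123056$)
$- \frac{366129}{147327} + \frac{X}{-245679} = - \frac{366129}{147327} - \frac{123056}{-245679} = \left(-366129\right) \frac{1}{147327} - - \frac{123056}{245679} = - \frac{122043}{49109} + \frac{123056}{245679} = - \frac{23940245093}{12065050011}$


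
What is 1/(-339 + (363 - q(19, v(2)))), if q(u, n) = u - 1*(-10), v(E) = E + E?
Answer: -1/5 ≈ -0.20000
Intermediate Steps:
v(E) = 2*E
q(u, n) = 10 + u (q(u, n) = u + 10 = 10 + u)
1/(-339 + (363 - q(19, v(2)))) = 1/(-339 + (363 - (10 + 19))) = 1/(-339 + (363 - 1*29)) = 1/(-339 + (363 - 29)) = 1/(-339 + 334) = 1/(-5) = -1/5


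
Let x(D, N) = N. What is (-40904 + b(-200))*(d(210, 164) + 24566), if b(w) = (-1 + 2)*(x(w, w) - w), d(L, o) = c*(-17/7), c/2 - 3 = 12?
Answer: -7013072608/7 ≈ -1.0019e+9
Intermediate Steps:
c = 30 (c = 6 + 2*12 = 6 + 24 = 30)
d(L, o) = -510/7 (d(L, o) = 30*(-17/7) = -510/7)
b(w) = 0 (b(w) = (-1 + 2)*(w - w) = 1*0 = 0)
(-40904 + b(-200))*(d(210, 164) + 24566) = (-40904 + 0)*(-510/7 + 24566) = -40904*171452/7 = -7013072608/7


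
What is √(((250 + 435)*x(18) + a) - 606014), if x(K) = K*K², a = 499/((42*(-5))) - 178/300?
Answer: √37362655911/105 ≈ 1840.9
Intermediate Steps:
a = -1559/525 (a = 499/(-210) - 178*1/300 = 499*(-1/210) - 89/150 = -499/210 - 89/150 = -1559/525 ≈ -2.9695)
x(K) = K³
√(((250 + 435)*x(18) + a) - 606014) = √(((250 + 435)*18³ - 1559/525) - 606014) = √((685*5832 - 1559/525) - 606014) = √((3994920 - 1559/525) - 606014) = √(2097331441/525 - 606014) = √(1779174091/525) = √37362655911/105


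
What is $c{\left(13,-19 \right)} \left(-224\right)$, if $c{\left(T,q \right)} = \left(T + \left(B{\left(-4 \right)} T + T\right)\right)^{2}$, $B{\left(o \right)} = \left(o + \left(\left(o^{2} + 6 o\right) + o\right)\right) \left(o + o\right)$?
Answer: $-639766400$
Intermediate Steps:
$B{\left(o \right)} = 2 o \left(o^{2} + 8 o\right)$ ($B{\left(o \right)} = \left(o + \left(o^{2} + 7 o\right)\right) 2 o = \left(o^{2} + 8 o\right) 2 o = 2 o \left(o^{2} + 8 o\right)$)
$c{\left(T,q \right)} = 16900 T^{2}$ ($c{\left(T,q \right)} = \left(T + \left(2 \left(-4\right)^{2} \left(8 - 4\right) T + T\right)\right)^{2} = \left(T + \left(2 \cdot 16 \cdot 4 T + T\right)\right)^{2} = \left(T + \left(128 T + T\right)\right)^{2} = \left(T + 129 T\right)^{2} = \left(130 T\right)^{2} = 16900 T^{2}$)
$c{\left(13,-19 \right)} \left(-224\right) = 16900 \cdot 13^{2} \left(-224\right) = 16900 \cdot 169 \left(-224\right) = 2856100 \left(-224\right) = -639766400$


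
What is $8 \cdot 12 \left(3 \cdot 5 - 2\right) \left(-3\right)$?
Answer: $-3744$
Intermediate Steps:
$8 \cdot 12 \left(3 \cdot 5 - 2\right) \left(-3\right) = 96 \left(15 - 2\right) \left(-3\right) = 96 \cdot 13 \left(-3\right) = 96 \left(-39\right) = -3744$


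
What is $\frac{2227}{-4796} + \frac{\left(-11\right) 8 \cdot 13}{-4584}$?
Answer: $- \frac{590243}{2748108} \approx -0.21478$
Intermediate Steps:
$\frac{2227}{-4796} + \frac{\left(-11\right) 8 \cdot 13}{-4584} = 2227 \left(- \frac{1}{4796}\right) + \left(-88\right) 13 \left(- \frac{1}{4584}\right) = - \frac{2227}{4796} - - \frac{143}{573} = - \frac{2227}{4796} + \frac{143}{573} = - \frac{590243}{2748108}$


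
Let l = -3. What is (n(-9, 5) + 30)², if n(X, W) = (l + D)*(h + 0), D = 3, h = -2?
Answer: 900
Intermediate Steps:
n(X, W) = 0 (n(X, W) = (-3 + 3)*(-2 + 0) = 0*(-2) = 0)
(n(-9, 5) + 30)² = (0 + 30)² = 30² = 900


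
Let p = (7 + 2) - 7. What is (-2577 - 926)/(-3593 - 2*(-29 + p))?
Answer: 3503/3539 ≈ 0.98983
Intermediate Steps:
p = 2 (p = 9 - 7 = 2)
(-2577 - 926)/(-3593 - 2*(-29 + p)) = (-2577 - 926)/(-3593 - 2*(-29 + 2)) = -3503/(-3593 - 2*(-27)) = -3503/(-3593 + 54) = -3503/(-3539) = -3503*(-1/3539) = 3503/3539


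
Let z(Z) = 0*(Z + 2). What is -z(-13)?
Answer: 0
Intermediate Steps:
z(Z) = 0 (z(Z) = 0*(2 + Z) = 0)
-z(-13) = -1*0 = 0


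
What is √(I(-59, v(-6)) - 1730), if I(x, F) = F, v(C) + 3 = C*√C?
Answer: √(-1733 - 6*I*√6) ≈ 0.1765 - 41.63*I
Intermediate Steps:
v(C) = -3 + C^(3/2) (v(C) = -3 + C*√C = -3 + C^(3/2))
√(I(-59, v(-6)) - 1730) = √((-3 + (-6)^(3/2)) - 1730) = √((-3 - 6*I*√6) - 1730) = √(-1733 - 6*I*√6)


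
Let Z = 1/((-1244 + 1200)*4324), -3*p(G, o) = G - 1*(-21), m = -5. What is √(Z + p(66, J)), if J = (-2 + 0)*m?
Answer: 5*I*√2624308027/47564 ≈ 5.3852*I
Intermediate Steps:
J = 10 (J = (-2 + 0)*(-5) = -2*(-5) = 10)
p(G, o) = -7 - G/3 (p(G, o) = -(G - 1*(-21))/3 = -(G + 21)/3 = -(21 + G)/3 = -7 - G/3)
Z = -1/190256 (Z = (1/4324)/(-44) = -1/44*1/4324 = -1/190256 ≈ -5.2561e-6)
√(Z + p(66, J)) = √(-1/190256 + (-7 - ⅓*66)) = √(-1/190256 + (-7 - 22)) = √(-1/190256 - 29) = √(-5517425/190256) = 5*I*√2624308027/47564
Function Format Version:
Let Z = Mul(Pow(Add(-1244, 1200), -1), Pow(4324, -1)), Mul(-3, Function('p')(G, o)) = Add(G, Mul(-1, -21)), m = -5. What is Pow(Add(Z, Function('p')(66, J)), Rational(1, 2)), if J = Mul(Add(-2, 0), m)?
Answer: Mul(Rational(5, 47564), I, Pow(2624308027, Rational(1, 2))) ≈ Mul(5.3852, I)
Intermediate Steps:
J = 10 (J = Mul(Add(-2, 0), -5) = Mul(-2, -5) = 10)
Function('p')(G, o) = Add(-7, Mul(Rational(-1, 3), G)) (Function('p')(G, o) = Mul(Rational(-1, 3), Add(G, Mul(-1, -21))) = Mul(Rational(-1, 3), Add(G, 21)) = Mul(Rational(-1, 3), Add(21, G)) = Add(-7, Mul(Rational(-1, 3), G)))
Z = Rational(-1, 190256) (Z = Mul(Pow(-44, -1), Rational(1, 4324)) = Mul(Rational(-1, 44), Rational(1, 4324)) = Rational(-1, 190256) ≈ -5.2561e-6)
Pow(Add(Z, Function('p')(66, J)), Rational(1, 2)) = Pow(Add(Rational(-1, 190256), Add(-7, Mul(Rational(-1, 3), 66))), Rational(1, 2)) = Pow(Add(Rational(-1, 190256), Add(-7, -22)), Rational(1, 2)) = Pow(Add(Rational(-1, 190256), -29), Rational(1, 2)) = Pow(Rational(-5517425, 190256), Rational(1, 2)) = Mul(Rational(5, 47564), I, Pow(2624308027, Rational(1, 2)))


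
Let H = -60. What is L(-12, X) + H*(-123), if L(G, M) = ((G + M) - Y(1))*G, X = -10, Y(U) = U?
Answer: 7656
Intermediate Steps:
L(G, M) = G*(-1 + G + M) (L(G, M) = ((G + M) - 1*1)*G = ((G + M) - 1)*G = (-1 + G + M)*G = G*(-1 + G + M))
L(-12, X) + H*(-123) = -12*(-1 - 12 - 10) - 60*(-123) = -12*(-23) + 7380 = 276 + 7380 = 7656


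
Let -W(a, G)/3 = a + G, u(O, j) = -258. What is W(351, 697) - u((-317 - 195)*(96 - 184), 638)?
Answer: -2886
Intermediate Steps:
W(a, G) = -3*G - 3*a (W(a, G) = -3*(a + G) = -3*(G + a) = -3*G - 3*a)
W(351, 697) - u((-317 - 195)*(96 - 184), 638) = (-3*697 - 3*351) - 1*(-258) = (-2091 - 1053) + 258 = -3144 + 258 = -2886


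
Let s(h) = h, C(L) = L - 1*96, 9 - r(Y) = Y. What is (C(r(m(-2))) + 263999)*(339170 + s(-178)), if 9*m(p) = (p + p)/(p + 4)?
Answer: 805177188320/9 ≈ 8.9464e+10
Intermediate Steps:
m(p) = 2*p/(9*(4 + p)) (m(p) = ((p + p)/(p + 4))/9 = ((2*p)/(4 + p))/9 = (2*p/(4 + p))/9 = 2*p/(9*(4 + p)))
r(Y) = 9 - Y
C(L) = -96 + L (C(L) = L - 96 = -96 + L)
(C(r(m(-2))) + 263999)*(339170 + s(-178)) = ((-96 + (9 - 2*(-2)/(9*(4 - 2)))) + 263999)*(339170 - 178) = ((-96 + (9 - 2*(-2)/(9*2))) + 263999)*338992 = ((-96 + (9 - 1*(-2/9))) + 263999)*338992 = ((-96 + (9 + 2/9)) + 263999)*338992 = ((-96 + 83/9) + 263999)*338992 = (-781/9 + 263999)*338992 = (2375210/9)*338992 = 805177188320/9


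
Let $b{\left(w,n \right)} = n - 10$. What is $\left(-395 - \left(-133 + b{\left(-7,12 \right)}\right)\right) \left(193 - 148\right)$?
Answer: $-11880$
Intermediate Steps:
$b{\left(w,n \right)} = -10 + n$
$\left(-395 - \left(-133 + b{\left(-7,12 \right)}\right)\right) \left(193 - 148\right) = \left(-395 + \left(133 - \left(-10 + 12\right)\right)\right) \left(193 - 148\right) = \left(-395 + \left(133 - 2\right)\right) 45 = \left(-395 + 131\right) 45 = \left(-264\right) 45 = -11880$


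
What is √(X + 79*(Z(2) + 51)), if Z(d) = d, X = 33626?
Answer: √37813 ≈ 194.46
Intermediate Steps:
√(X + 79*(Z(2) + 51)) = √(33626 + 79*(2 + 51)) = √(33626 + 79*53) = √(33626 + 4187) = √37813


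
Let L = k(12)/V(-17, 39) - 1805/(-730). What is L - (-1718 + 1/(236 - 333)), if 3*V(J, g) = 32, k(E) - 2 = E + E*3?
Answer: 195454907/113296 ≈ 1725.2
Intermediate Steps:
k(E) = 2 + 4*E (k(E) = 2 + (E + E*3) = 2 + (E + 3*E) = 2 + 4*E)
V(J, g) = 32/3 (V(J, g) = (⅓)*32 = 32/3)
L = 8363/1168 (L = (2 + 4*12)/(32/3) - 1805/(-730) = (2 + 48)*(3/32) - 1805*(-1/730) = 50*(3/32) + 361/146 = 75/16 + 361/146 = 8363/1168 ≈ 7.1601)
L - (-1718 + 1/(236 - 333)) = 8363/1168 - (-1718 + 1/(236 - 333)) = 8363/1168 - (-1718 + 1/(-97)) = 8363/1168 - (-1718 - 1/97) = 8363/1168 - 1*(-166647/97) = 8363/1168 + 166647/97 = 195454907/113296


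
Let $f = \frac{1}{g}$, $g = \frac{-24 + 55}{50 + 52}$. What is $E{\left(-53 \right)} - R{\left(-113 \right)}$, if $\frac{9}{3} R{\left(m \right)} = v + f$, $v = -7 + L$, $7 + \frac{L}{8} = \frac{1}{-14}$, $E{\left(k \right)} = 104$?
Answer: $\frac{80785}{651} \approx 124.09$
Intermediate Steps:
$L = - \frac{396}{7}$ ($L = -56 + \frac{8}{-14} = -56 + 8 \left(- \frac{1}{14}\right) = -56 - \frac{4}{7} = - \frac{396}{7} \approx -56.571$)
$g = \frac{31}{102} \approx 0.30392$
$f = \frac{102}{31}$ ($f = \frac{1}{\frac{31}{102}} = \frac{102}{31} \approx 3.2903$)
$v = - \frac{445}{7}$ ($v = -7 - \frac{396}{7} = - \frac{445}{7} \approx -63.571$)
$R{\left(m \right)} = - \frac{13081}{651}$ ($R{\left(m \right)} = \frac{- \frac{445}{7} + \frac{102}{31}}{3} = \frac{1}{3} \left(- \frac{13081}{217}\right) = - \frac{13081}{651}$)
$E{\left(-53 \right)} - R{\left(-113 \right)} = 104 - - \frac{13081}{651} = 104 + \frac{13081}{651} = \frac{80785}{651}$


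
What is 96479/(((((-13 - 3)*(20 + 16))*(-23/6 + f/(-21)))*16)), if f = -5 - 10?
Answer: 675353/201216 ≈ 3.3564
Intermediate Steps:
f = -15
96479/(((((-13 - 3)*(20 + 16))*(-23/6 + f/(-21)))*16)) = 96479/(((((-13 - 3)*(20 + 16))*(-23/6 - 15/(-21)))*16)) = 96479/((((-16*36)*(-23*1/6 - 15*(-1/21)))*16)) = 96479/((-576*(-23/6 + 5/7)*16)) = 96479/((-576*(-131/42)*16)) = 96479/(((12576/7)*16)) = 96479/(201216/7) = 96479*(7/201216) = 675353/201216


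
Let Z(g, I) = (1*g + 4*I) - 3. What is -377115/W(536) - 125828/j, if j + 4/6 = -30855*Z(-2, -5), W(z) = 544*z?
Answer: -11840467347/8129653504 ≈ -1.4565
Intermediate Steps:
Z(g, I) = -3 + g + 4*I (Z(g, I) = (g + 4*I) - 3 = -3 + g + 4*I)
j = 2314123/3 (j = -2/3 - 30855*(-3 - 2 + 4*(-5)) = -2/3 - 30855*(-3 - 2 - 20) = -2/3 - 30855*(-25) = -2/3 + 771375 = 2314123/3 ≈ 7.7137e+5)
-377115/W(536) - 125828/j = -377115/(544*536) - 125828/2314123/3 = -377115/291584 - 125828*3/2314123 = -377115*1/291584 - 4548/27881 = -377115/291584 - 4548/27881 = -11840467347/8129653504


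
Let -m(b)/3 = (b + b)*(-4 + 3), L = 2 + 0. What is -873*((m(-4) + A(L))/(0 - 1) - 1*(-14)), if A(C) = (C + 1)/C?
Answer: -63729/2 ≈ -31865.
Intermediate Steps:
L = 2
m(b) = 6*b (m(b) = -3*(b + b)*(-4 + 3) = -3*2*b*(-1) = -(-6)*b = 6*b)
A(C) = (1 + C)/C
-873*((m(-4) + A(L))/(0 - 1) - 1*(-14)) = -873*((6*(-4) + (1 + 2)/2)/(0 - 1) - 1*(-14)) = -873*((-24 + (½)*3)/(-1) + 14) = -873*((-24 + 3/2)*(-1) + 14) = -873*(-45/2*(-1) + 14) = -873*(45/2 + 14) = -873*73/2 = -63729/2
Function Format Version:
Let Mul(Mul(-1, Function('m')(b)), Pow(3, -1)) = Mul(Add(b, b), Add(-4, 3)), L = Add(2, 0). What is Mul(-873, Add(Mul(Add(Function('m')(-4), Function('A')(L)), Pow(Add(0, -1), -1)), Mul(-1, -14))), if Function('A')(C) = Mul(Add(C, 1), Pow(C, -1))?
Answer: Rational(-63729, 2) ≈ -31865.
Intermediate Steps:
L = 2
Function('m')(b) = Mul(6, b) (Function('m')(b) = Mul(-3, Mul(Add(b, b), Add(-4, 3))) = Mul(-3, Mul(Mul(2, b), -1)) = Mul(-3, Mul(-2, b)) = Mul(6, b))
Function('A')(C) = Mul(Pow(C, -1), Add(1, C)) (Function('A')(C) = Mul(Add(1, C), Pow(C, -1)) = Mul(Pow(C, -1), Add(1, C)))
Mul(-873, Add(Mul(Add(Function('m')(-4), Function('A')(L)), Pow(Add(0, -1), -1)), Mul(-1, -14))) = Mul(-873, Add(Mul(Add(Mul(6, -4), Mul(Pow(2, -1), Add(1, 2))), Pow(Add(0, -1), -1)), Mul(-1, -14))) = Mul(-873, Add(Mul(Add(-24, Mul(Rational(1, 2), 3)), Pow(-1, -1)), 14)) = Mul(-873, Add(Mul(Add(-24, Rational(3, 2)), -1), 14)) = Mul(-873, Add(Mul(Rational(-45, 2), -1), 14)) = Mul(-873, Add(Rational(45, 2), 14)) = Mul(-873, Rational(73, 2)) = Rational(-63729, 2)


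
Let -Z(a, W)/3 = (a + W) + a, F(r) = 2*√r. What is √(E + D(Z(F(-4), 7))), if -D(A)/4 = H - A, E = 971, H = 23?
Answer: √(795 - 96*I) ≈ 28.247 - 1.6993*I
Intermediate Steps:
Z(a, W) = -6*a - 3*W (Z(a, W) = -3*((a + W) + a) = -3*((W + a) + a) = -3*(W + 2*a) = -6*a - 3*W)
D(A) = -92 + 4*A (D(A) = -4*(23 - A) = -92 + 4*A)
√(E + D(Z(F(-4), 7))) = √(971 + (-92 + 4*(-12*√(-4) - 3*7))) = √(971 + (-92 + 4*(-12*2*I - 21))) = √(971 + (-92 + 4*(-24*I - 21))) = √(971 + (-92 + 4*(-21 - 24*I))) = √(971 + (-92 + (-84 - 96*I))) = √(971 + (-176 - 96*I)) = √(795 - 96*I)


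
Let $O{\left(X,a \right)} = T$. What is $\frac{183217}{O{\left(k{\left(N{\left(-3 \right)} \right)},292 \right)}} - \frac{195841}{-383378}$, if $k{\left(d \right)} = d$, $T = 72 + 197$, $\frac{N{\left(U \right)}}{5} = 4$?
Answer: $\frac{70294048255}{103128682} \approx 681.62$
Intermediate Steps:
$N{\left(U \right)} = 20$ ($N{\left(U \right)} = 5 \cdot 4 = 20$)
$T = 269$
$O{\left(X,a \right)} = 269$
$\frac{183217}{O{\left(k{\left(N{\left(-3 \right)} \right)},292 \right)}} - \frac{195841}{-383378} = \frac{183217}{269} - \frac{195841}{-383378} = 183217 \cdot \frac{1}{269} - - \frac{195841}{383378} = \frac{183217}{269} + \frac{195841}{383378} = \frac{70294048255}{103128682}$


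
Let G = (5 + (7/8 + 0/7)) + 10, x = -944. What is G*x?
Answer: -14986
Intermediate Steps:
G = 127/8 (G = (5 + (7*(1/8) + 0*(1/7))) + 10 = (5 + (7/8 + 0)) + 10 = (5 + 7/8) + 10 = 47/8 + 10 = 127/8 ≈ 15.875)
G*x = (127/8)*(-944) = -14986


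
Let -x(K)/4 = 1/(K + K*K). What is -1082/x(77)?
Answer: 1624623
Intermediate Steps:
x(K) = -4/(K + K²) (x(K) = -4/(K + K*K) = -4/(K + K²))
-1082/x(77) = -1082/((-4/(77*(1 + 77)))) = -1082/((-4*1/77/78)) = -1082/((-4*1/77*1/78)) = -1082/(-2/3003) = -1082*(-3003/2) = 1624623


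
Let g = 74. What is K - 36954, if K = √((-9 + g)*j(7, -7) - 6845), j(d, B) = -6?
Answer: -36954 + I*√7235 ≈ -36954.0 + 85.059*I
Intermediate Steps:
K = I*√7235 (K = √((-9 + 74)*(-6) - 6845) = √(65*(-6) - 6845) = √(-390 - 6845) = √(-7235) = I*√7235 ≈ 85.059*I)
K - 36954 = I*√7235 - 36954 = -36954 + I*√7235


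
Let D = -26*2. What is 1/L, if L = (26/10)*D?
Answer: -5/676 ≈ -0.0073965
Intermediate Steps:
D = -52
L = -676/5 (L = (26/10)*(-52) = (26*(⅒))*(-52) = (13/5)*(-52) = -676/5 ≈ -135.20)
1/L = 1/(-676/5) = -5/676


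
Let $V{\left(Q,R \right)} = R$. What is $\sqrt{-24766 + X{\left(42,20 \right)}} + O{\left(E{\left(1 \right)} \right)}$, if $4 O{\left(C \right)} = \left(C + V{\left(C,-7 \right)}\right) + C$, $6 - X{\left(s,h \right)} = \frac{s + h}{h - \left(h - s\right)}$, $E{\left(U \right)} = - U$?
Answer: $- \frac{9}{4} + \frac{i \sqrt{10919811}}{21} \approx -2.25 + 157.36 i$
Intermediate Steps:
$X{\left(s,h \right)} = 6 - \frac{h + s}{s}$ ($X{\left(s,h \right)} = 6 - \frac{s + h}{h - \left(h - s\right)} = 6 - \frac{h + s}{s}$)
$O{\left(C \right)} = - \frac{7}{4} + \frac{C}{2}$ ($O{\left(C \right)} = \frac{\left(C - 7\right) + C}{4} = \frac{\left(-7 + C\right) + C}{4} = \frac{-7 + 2 C}{4} = - \frac{7}{4} + \frac{C}{2}$)
$\sqrt{-24766 + X{\left(42,20 \right)}} + O{\left(E{\left(1 \right)} \right)} = \sqrt{-24766 + \left(5 - \frac{20}{42}\right)} - \left(\frac{7}{4} - \frac{\left(-1\right) 1}{2}\right) = \sqrt{-24766 + \left(5 - 20 \cdot \frac{1}{42}\right)} + \left(- \frac{7}{4} + \frac{1}{2} \left(-1\right)\right) = \sqrt{-24766 + \left(5 - \frac{10}{21}\right)} - \frac{9}{4} = \sqrt{-24766 + \frac{95}{21}} - \frac{9}{4} = \sqrt{- \frac{519991}{21}} - \frac{9}{4} = \frac{i \sqrt{10919811}}{21} - \frac{9}{4} = - \frac{9}{4} + \frac{i \sqrt{10919811}}{21}$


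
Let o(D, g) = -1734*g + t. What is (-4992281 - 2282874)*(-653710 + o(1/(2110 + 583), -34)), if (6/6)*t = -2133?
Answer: 4342445442485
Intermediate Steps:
t = -2133
o(D, g) = -2133 - 1734*g (o(D, g) = -1734*g - 2133 = -2133 - 1734*g)
(-4992281 - 2282874)*(-653710 + o(1/(2110 + 583), -34)) = (-4992281 - 2282874)*(-653710 + (-2133 - 1734*(-34))) = -7275155*(-653710 + (-2133 + 58956)) = -7275155*(-653710 + 56823) = -7275155*(-596887) = 4342445442485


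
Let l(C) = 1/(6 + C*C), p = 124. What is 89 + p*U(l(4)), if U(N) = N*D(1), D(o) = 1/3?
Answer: 2999/33 ≈ 90.879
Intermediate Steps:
l(C) = 1/(6 + C**2)
D(o) = 1/3
U(N) = N/3 (U(N) = N*(1/3) = N/3)
89 + p*U(l(4)) = 89 + 124*(1/(3*(6 + 4**2))) = 89 + 124*(1/(3*(6 + 16))) = 89 + 124*((1/3)/22) = 89 + 124*((1/3)*(1/22)) = 89 + 124*(1/66) = 89 + 62/33 = 2999/33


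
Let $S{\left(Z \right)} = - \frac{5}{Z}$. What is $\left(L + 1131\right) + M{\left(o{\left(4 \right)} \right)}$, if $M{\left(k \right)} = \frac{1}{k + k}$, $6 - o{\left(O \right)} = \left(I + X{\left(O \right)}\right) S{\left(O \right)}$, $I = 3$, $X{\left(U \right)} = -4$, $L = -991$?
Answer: $\frac{2662}{19} \approx 140.11$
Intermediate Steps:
$o{\left(O \right)} = 6 - \frac{5}{O}$ ($o{\left(O \right)} = 6 - \left(3 - 4\right) \left(- \frac{5}{O}\right) = 6 - - \frac{-5}{O} = 6 - \frac{5}{O}$)
$M{\left(k \right)} = \frac{1}{2 k}$
$\left(L + 1131\right) + M{\left(o{\left(4 \right)} \right)} = \left(-991 + 1131\right) + \frac{1}{2 \left(6 - \frac{5}{4}\right)} = 140 + \frac{1}{2 \left(6 - \frac{5}{4}\right)} = 140 + \frac{1}{2 \cdot \frac{19}{4}} = 140 + \frac{1}{2} \cdot \frac{4}{19} = 140 + \frac{2}{19} = \frac{2662}{19}$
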